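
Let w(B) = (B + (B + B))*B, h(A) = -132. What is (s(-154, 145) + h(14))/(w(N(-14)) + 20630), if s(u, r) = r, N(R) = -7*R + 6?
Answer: 13/53078 ≈ 0.00024492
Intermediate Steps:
N(R) = 6 - 7*R
w(B) = 3*B² (w(B) = (B + 2*B)*B = (3*B)*B = 3*B²)
(s(-154, 145) + h(14))/(w(N(-14)) + 20630) = (145 - 132)/(3*(6 - 7*(-14))² + 20630) = 13/(3*(6 + 98)² + 20630) = 13/(3*104² + 20630) = 13/(3*10816 + 20630) = 13/(32448 + 20630) = 13/53078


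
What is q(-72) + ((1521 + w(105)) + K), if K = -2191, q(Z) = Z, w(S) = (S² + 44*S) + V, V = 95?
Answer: 14998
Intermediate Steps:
w(S) = 95 + S² + 44*S (w(S) = (S² + 44*S) + 95 = 95 + S² + 44*S)
q(-72) + ((1521 + w(105)) + K) = -72 + ((1521 + (95 + 105² + 44*105)) - 2191) = -72 + ((1521 + (95 + 11025 + 4620)) - 2191) = -72 + ((1521 + 15740) - 2191) = -72 + (17261 - 2191) = -72 + 15070 = 14998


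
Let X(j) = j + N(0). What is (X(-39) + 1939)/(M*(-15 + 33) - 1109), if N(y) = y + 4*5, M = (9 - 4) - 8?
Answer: -1920/1163 ≈ -1.6509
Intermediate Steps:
M = -3 (M = 5 - 8 = -3)
N(y) = 20 + y (N(y) = y + 20 = 20 + y)
X(j) = 20 + j (X(j) = j + (20 + 0) = j + 20 = 20 + j)
(X(-39) + 1939)/(M*(-15 + 33) - 1109) = ((20 - 39) + 1939)/(-3*(-15 + 33) - 1109) = (-19 + 1939)/(-3*18 - 1109) = 1920/(-54 - 1109) = 1920/(-1163) = 1920*(-1/1163) = -1920/1163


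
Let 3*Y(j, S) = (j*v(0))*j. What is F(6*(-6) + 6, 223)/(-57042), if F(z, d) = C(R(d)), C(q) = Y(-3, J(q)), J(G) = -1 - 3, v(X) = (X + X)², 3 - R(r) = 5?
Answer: 0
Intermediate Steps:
R(r) = -2 (R(r) = 3 - 1*5 = 3 - 5 = -2)
v(X) = 4*X² (v(X) = (2*X)² = 4*X²)
J(G) = -4
Y(j, S) = 0 (Y(j, S) = ((j*(4*0²))*j)/3 = ((j*(4*0))*j)/3 = ((j*0)*j)/3 = (0*j)/3 = (⅓)*0 = 0)
C(q) = 0
F(z, d) = 0
F(6*(-6) + 6, 223)/(-57042) = 0/(-57042) = 0*(-1/57042) = 0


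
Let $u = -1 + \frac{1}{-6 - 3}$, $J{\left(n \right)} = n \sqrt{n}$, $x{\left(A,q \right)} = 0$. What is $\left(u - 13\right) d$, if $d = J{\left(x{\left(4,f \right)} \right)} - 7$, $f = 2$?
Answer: $\frac{889}{9} \approx 98.778$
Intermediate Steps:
$J{\left(n \right)} = n^{\frac{3}{2}}$
$u = - \frac{10}{9}$ ($u = -1 + \frac{1}{-9} = -1 - \frac{1}{9} = - \frac{10}{9} \approx -1.1111$)
$d = -7$ ($d = 0^{\frac{3}{2}} - 7 = 0 - 7 = -7$)
$\left(u - 13\right) d = \left(- \frac{10}{9} - 13\right) \left(-7\right) = \left(- \frac{127}{9}\right) \left(-7\right) = \frac{889}{9}$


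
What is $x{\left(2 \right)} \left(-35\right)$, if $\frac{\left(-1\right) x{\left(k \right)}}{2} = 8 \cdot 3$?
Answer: $1680$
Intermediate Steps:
$x{\left(k \right)} = -48$ ($x{\left(k \right)} = - 2 \cdot 8 \cdot 3 = \left(-2\right) 24 = -48$)
$x{\left(2 \right)} \left(-35\right) = \left(-48\right) \left(-35\right) = 1680$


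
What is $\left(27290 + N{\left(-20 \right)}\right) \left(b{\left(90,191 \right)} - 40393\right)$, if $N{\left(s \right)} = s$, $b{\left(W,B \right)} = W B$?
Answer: $-632745810$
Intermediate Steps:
$b{\left(W,B \right)} = B W$
$\left(27290 + N{\left(-20 \right)}\right) \left(b{\left(90,191 \right)} - 40393\right) = \left(27290 - 20\right) \left(191 \cdot 90 - 40393\right) = 27270 \left(17190 - 40393\right) = 27270 \left(-23203\right) = -632745810$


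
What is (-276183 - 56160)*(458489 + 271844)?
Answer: -242721060219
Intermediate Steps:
(-276183 - 56160)*(458489 + 271844) = -332343*730333 = -242721060219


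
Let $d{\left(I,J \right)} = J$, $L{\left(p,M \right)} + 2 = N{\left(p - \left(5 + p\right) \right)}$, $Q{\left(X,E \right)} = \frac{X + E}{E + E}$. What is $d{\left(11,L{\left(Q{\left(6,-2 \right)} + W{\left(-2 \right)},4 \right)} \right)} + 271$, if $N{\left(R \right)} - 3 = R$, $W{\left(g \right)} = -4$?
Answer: $267$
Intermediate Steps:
$Q{\left(X,E \right)} = \frac{E + X}{2 E}$
$N{\left(R \right)} = 3 + R$
$L{\left(p,M \right)} = -4$ ($L{\left(p,M \right)} = -2 + \left(3 + \left(p - \left(5 + p\right)\right)\right) = -2 + \left(3 - 5\right) = -2 - 2 = -4$)
$d{\left(11,L{\left(Q{\left(6,-2 \right)} + W{\left(-2 \right)},4 \right)} \right)} + 271 = -4 + 271 = 267$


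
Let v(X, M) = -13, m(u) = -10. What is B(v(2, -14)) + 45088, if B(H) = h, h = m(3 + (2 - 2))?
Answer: 45078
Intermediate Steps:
h = -10
B(H) = -10
B(v(2, -14)) + 45088 = -10 + 45088 = 45078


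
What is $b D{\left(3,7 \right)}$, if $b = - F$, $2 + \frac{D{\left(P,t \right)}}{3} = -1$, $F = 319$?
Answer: $2871$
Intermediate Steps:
$D{\left(P,t \right)} = -9$ ($D{\left(P,t \right)} = -6 + 3 \left(-1\right) = -6 - 3 = -9$)
$b = -319$ ($b = \left(-1\right) 319 = -319$)
$b D{\left(3,7 \right)} = \left(-319\right) \left(-9\right) = 2871$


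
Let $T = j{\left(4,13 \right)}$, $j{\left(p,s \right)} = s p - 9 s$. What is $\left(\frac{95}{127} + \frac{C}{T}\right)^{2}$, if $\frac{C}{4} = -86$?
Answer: $\frac{2486318769}{68145025} \approx 36.486$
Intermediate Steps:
$j{\left(p,s \right)} = - 9 s + p s$ ($j{\left(p,s \right)} = p s - 9 s = - 9 s + p s$)
$C = -344$ ($C = 4 \left(-86\right) = -344$)
$T = -65$ ($T = 13 \left(-9 + 4\right) = 13 \left(-5\right) = -65$)
$\left(\frac{95}{127} + \frac{C}{T}\right)^{2} = \left(\frac{95}{127} - \frac{344}{-65}\right)^{2} = \left(95 \cdot \frac{1}{127} - - \frac{344}{65}\right)^{2} = \left(\frac{95}{127} + \frac{344}{65}\right)^{2} = \left(\frac{49863}{8255}\right)^{2} = \frac{2486318769}{68145025}$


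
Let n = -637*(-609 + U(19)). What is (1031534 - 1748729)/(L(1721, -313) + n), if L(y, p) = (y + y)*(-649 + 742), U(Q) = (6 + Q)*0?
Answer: -239065/236013 ≈ -1.0129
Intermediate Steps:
U(Q) = 0
L(y, p) = 186*y (L(y, p) = (2*y)*93 = 186*y)
n = 387933 (n = -637*(-609 + 0) = -637*(-609) = 387933)
(1031534 - 1748729)/(L(1721, -313) + n) = (1031534 - 1748729)/(186*1721 + 387933) = -717195/(320106 + 387933) = -717195/708039 = -717195*1/708039 = -239065/236013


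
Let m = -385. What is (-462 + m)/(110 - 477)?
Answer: 847/367 ≈ 2.3079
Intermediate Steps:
(-462 + m)/(110 - 477) = (-462 - 385)/(110 - 477) = -847/(-367) = -847*(-1/367) = 847/367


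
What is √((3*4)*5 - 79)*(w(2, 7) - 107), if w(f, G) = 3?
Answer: -104*I*√19 ≈ -453.33*I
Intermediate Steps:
√((3*4)*5 - 79)*(w(2, 7) - 107) = √((3*4)*5 - 79)*(3 - 107) = √(12*5 - 79)*(-104) = √(60 - 79)*(-104) = √(-19)*(-104) = (I*√19)*(-104) = -104*I*√19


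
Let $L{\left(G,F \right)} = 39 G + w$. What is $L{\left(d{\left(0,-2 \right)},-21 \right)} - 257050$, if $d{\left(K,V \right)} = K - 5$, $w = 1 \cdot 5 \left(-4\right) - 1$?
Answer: $-257266$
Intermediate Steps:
$w = -21$ ($w = 5 \left(-4\right) - 1 = -20 - 1 = -21$)
$d{\left(K,V \right)} = -5 + K$
$L{\left(G,F \right)} = -21 + 39 G$ ($L{\left(G,F \right)} = 39 G - 21 = -21 + 39 G$)
$L{\left(d{\left(0,-2 \right)},-21 \right)} - 257050 = \left(-21 + 39 \left(-5 + 0\right)\right) - 257050 = \left(-21 + 39 \left(-5\right)\right) - 257050 = \left(-21 - 195\right) - 257050 = -216 - 257050 = -257266$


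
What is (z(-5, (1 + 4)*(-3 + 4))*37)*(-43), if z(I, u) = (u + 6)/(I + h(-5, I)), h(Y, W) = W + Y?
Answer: 17501/15 ≈ 1166.7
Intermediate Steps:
z(I, u) = (6 + u)/(-5 + 2*I) (z(I, u) = (u + 6)/(I + (I - 5)) = (6 + u)/(I + (-5 + I)) = (6 + u)/(-5 + 2*I))
(z(-5, (1 + 4)*(-3 + 4))*37)*(-43) = (((6 + (1 + 4)*(-3 + 4))/(-5 + 2*(-5)))*37)*(-43) = (((6 + 5*1)/(-5 - 10))*37)*(-43) = (((6 + 5)/(-15))*37)*(-43) = (-1/15*11*37)*(-43) = -11/15*37*(-43) = -407/15*(-43) = 17501/15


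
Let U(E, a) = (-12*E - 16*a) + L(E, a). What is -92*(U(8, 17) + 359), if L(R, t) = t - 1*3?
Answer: -460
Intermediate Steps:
L(R, t) = -3 + t (L(R, t) = t - 3 = -3 + t)
U(E, a) = -3 - 15*a - 12*E (U(E, a) = (-12*E - 16*a) + (-3 + a) = (-16*a - 12*E) + (-3 + a) = -3 - 15*a - 12*E)
-92*(U(8, 17) + 359) = -92*((-3 - 15*17 - 12*8) + 359) = -92*((-3 - 255 - 96) + 359) = -92*(-354 + 359) = -92*5 = -460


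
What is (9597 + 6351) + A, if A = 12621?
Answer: 28569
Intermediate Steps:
(9597 + 6351) + A = (9597 + 6351) + 12621 = 15948 + 12621 = 28569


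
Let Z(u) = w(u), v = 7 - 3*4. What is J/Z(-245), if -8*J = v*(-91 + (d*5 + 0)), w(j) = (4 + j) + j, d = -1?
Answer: 10/81 ≈ 0.12346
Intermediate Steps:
v = -5 (v = 7 - 12 = -5)
w(j) = 4 + 2*j
Z(u) = 4 + 2*u
J = -60 (J = -(-5)*(-91 + (-1*5 + 0))/8 = -(-5)*(-91 + (-5 + 0))/8 = -(-5)*(-91 - 5)/8 = -(-5)*(-96)/8 = -⅛*480 = -60)
J/Z(-245) = -60/(4 + 2*(-245)) = -60/(4 - 490) = -60/(-486) = -60*(-1/486) = 10/81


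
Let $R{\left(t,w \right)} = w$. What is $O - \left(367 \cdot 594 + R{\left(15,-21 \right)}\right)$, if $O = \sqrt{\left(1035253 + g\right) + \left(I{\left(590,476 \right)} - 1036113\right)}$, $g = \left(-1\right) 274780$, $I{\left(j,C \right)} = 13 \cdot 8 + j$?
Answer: $-217977 + i \sqrt{274946} \approx -2.1798 \cdot 10^{5} + 524.35 i$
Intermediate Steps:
$I{\left(j,C \right)} = 104 + j$
$g = -274780$
$O = i \sqrt{274946}$ ($O = \sqrt{\left(1035253 - 274780\right) + \left(\left(104 + 590\right) - 1036113\right)} = \sqrt{760473 + \left(694 - 1036113\right)} = \sqrt{760473 - 1035419} = \sqrt{-274946} = i \sqrt{274946} \approx 524.35 i$)
$O - \left(367 \cdot 594 + R{\left(15,-21 \right)}\right) = i \sqrt{274946} - \left(367 \cdot 594 - 21\right) = i \sqrt{274946} - \left(217998 - 21\right) = i \sqrt{274946} - 217977 = -217977 + i \sqrt{274946}$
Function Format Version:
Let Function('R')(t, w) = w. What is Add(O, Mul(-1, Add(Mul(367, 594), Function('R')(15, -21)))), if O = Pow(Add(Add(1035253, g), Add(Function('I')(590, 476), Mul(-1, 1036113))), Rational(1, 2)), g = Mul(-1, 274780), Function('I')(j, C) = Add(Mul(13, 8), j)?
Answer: Add(-217977, Mul(I, Pow(274946, Rational(1, 2)))) ≈ Add(-2.1798e+5, Mul(524.35, I))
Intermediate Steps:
Function('I')(j, C) = Add(104, j)
g = -274780
O = Mul(I, Pow(274946, Rational(1, 2))) (O = Pow(Add(Add(1035253, -274780), Add(Add(104, 590), Mul(-1, 1036113))), Rational(1, 2)) = Pow(Add(760473, Add(694, -1036113)), Rational(1, 2)) = Pow(Add(760473, -1035419), Rational(1, 2)) = Pow(-274946, Rational(1, 2)) = Mul(I, Pow(274946, Rational(1, 2))) ≈ Mul(524.35, I))
Add(O, Mul(-1, Add(Mul(367, 594), Function('R')(15, -21)))) = Add(Mul(I, Pow(274946, Rational(1, 2))), Mul(-1, Add(Mul(367, 594), -21))) = Add(Mul(I, Pow(274946, Rational(1, 2))), Mul(-1, Add(217998, -21))) = Add(Mul(I, Pow(274946, Rational(1, 2))), Mul(-1, 217977)) = Add(Mul(I, Pow(274946, Rational(1, 2))), -217977) = Add(-217977, Mul(I, Pow(274946, Rational(1, 2))))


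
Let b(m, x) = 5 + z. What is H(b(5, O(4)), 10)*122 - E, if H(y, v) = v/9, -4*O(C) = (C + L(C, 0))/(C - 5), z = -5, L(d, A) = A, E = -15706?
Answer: 142574/9 ≈ 15842.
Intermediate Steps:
O(C) = -C/(4*(-5 + C)) (O(C) = -(C + 0)/(4*(C - 5)) = -C/(4*(-5 + C)))
b(m, x) = 0 (b(m, x) = 5 - 5 = 0)
H(y, v) = v/9 (H(y, v) = v*(⅑) = v/9)
H(b(5, O(4)), 10)*122 - E = ((⅑)*10)*122 - 1*(-15706) = (10/9)*122 + 15706 = 1220/9 + 15706 = 142574/9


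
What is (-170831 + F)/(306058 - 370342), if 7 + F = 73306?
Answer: 24383/16071 ≈ 1.5172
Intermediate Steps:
F = 73299 (F = -7 + 73306 = 73299)
(-170831 + F)/(306058 - 370342) = (-170831 + 73299)/(306058 - 370342) = -97532/(-64284) = -97532*(-1/64284) = 24383/16071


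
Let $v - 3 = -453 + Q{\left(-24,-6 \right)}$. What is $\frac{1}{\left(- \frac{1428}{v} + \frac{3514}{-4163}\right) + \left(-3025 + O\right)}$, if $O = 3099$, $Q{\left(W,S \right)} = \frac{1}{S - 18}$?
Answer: $\frac{6423509}{490299612} \approx 0.013101$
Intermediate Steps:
$Q{\left(W,S \right)} = \frac{1}{-18 + S}$
$v = - \frac{10801}{24}$ ($v = 3 - \left(453 - \frac{1}{-18 - 6}\right) = 3 - \left(453 - \frac{1}{-24}\right) = 3 - \frac{10873}{24} = - \frac{10801}{24} \approx -450.04$)
$\frac{1}{\left(- \frac{1428}{v} + \frac{3514}{-4163}\right) + \left(-3025 + O\right)} = \frac{1}{\left(- \frac{1428}{- \frac{10801}{24}} + \frac{3514}{-4163}\right) + \left(-3025 + 3099\right)} = \frac{1}{\left(\left(-1428\right) \left(- \frac{24}{10801}\right) + 3514 \left(- \frac{1}{4163}\right)\right) + 74} = \frac{1}{\left(\frac{4896}{1543} - \frac{3514}{4163}\right) + 74} = \frac{1}{\frac{14959946}{6423509} + 74} = \frac{1}{\frac{490299612}{6423509}} = \frac{6423509}{490299612}$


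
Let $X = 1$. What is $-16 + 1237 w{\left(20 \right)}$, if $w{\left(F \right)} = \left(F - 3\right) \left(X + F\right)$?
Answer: $441593$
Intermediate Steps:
$w{\left(F \right)} = \left(1 + F\right) \left(-3 + F\right)$ ($w{\left(F \right)} = \left(F - 3\right) \left(1 + F\right) = \left(-3 + F\right) \left(1 + F\right) = \left(1 + F\right) \left(-3 + F\right)$)
$-16 + 1237 w{\left(20 \right)} = -16 + 1237 \left(-3 + 20^{2} - 40\right) = -16 + 1237 \left(-3 + 400 - 40\right) = -16 + 1237 \cdot 357 = -16 + 441609 = 441593$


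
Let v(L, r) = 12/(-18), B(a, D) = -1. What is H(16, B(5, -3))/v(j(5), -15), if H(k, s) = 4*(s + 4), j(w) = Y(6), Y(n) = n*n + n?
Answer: -18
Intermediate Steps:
Y(n) = n + n² (Y(n) = n² + n = n + n²)
j(w) = 42 (j(w) = 6*(1 + 6) = 6*7 = 42)
v(L, r) = -⅔ (v(L, r) = 12*(-1/18) = -⅔)
H(k, s) = 16 + 4*s (H(k, s) = 4*(4 + s) = 16 + 4*s)
H(16, B(5, -3))/v(j(5), -15) = (16 + 4*(-1))/(-⅔) = (16 - 4)*(-3/2) = 12*(-3/2) = -18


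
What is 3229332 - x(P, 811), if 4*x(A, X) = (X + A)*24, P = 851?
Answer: 3219360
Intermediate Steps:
x(A, X) = 6*A + 6*X (x(A, X) = ((X + A)*24)/4 = ((A + X)*24)/4 = (24*A + 24*X)/4 = 6*A + 6*X)
3229332 - x(P, 811) = 3229332 - (6*851 + 6*811) = 3229332 - (5106 + 4866) = 3229332 - 1*9972 = 3229332 - 9972 = 3219360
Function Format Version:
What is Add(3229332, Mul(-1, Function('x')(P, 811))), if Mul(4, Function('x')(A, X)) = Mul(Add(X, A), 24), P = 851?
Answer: 3219360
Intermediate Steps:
Function('x')(A, X) = Add(Mul(6, A), Mul(6, X)) (Function('x')(A, X) = Mul(Rational(1, 4), Mul(Add(X, A), 24)) = Mul(Rational(1, 4), Mul(Add(A, X), 24)) = Mul(Rational(1, 4), Add(Mul(24, A), Mul(24, X))) = Add(Mul(6, A), Mul(6, X)))
Add(3229332, Mul(-1, Function('x')(P, 811))) = Add(3229332, Mul(-1, Add(Mul(6, 851), Mul(6, 811)))) = Add(3229332, Mul(-1, Add(5106, 4866))) = Add(3229332, Mul(-1, 9972)) = Add(3229332, -9972) = 3219360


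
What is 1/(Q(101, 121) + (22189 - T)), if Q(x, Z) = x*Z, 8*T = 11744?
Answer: 1/32942 ≈ 3.0356e-5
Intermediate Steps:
T = 1468 (T = (1/8)*11744 = 1468)
Q(x, Z) = Z*x
1/(Q(101, 121) + (22189 - T)) = 1/(121*101 + (22189 - 1*1468)) = 1/(12221 + (22189 - 1468)) = 1/(12221 + 20721) = 1/32942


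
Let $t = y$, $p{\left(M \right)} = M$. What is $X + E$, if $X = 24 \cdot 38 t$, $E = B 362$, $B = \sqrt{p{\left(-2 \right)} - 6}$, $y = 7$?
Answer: $6384 + 724 i \sqrt{2} \approx 6384.0 + 1023.9 i$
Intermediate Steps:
$t = 7$
$B = 2 i \sqrt{2}$ ($B = \sqrt{-2 - 6} = \sqrt{-8} = 2 i \sqrt{2} \approx 2.8284 i$)
$E = 724 i \sqrt{2}$ ($E = 2 i \sqrt{2} \cdot 362 = 724 i \sqrt{2} \approx 1023.9 i$)
$X = 6384$ ($X = 24 \cdot 38 \cdot 7 = 912 \cdot 7 = 6384$)
$X + E = 6384 + 724 i \sqrt{2}$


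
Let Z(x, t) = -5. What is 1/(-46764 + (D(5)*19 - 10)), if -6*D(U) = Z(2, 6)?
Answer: -6/280549 ≈ -2.1387e-5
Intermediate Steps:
D(U) = 5/6 (D(U) = -1/6*(-5) = 5/6)
1/(-46764 + (D(5)*19 - 10)) = 1/(-46764 + ((5/6)*19 - 10)) = 1/(-46764 + (95/6 - 10)) = 1/(-46764 + 35/6) = 1/(-280549/6) = -6/280549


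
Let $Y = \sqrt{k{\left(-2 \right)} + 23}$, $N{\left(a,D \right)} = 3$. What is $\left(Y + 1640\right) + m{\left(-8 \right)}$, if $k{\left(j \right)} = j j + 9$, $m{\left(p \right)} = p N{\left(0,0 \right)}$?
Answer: $1622$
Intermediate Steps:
$m{\left(p \right)} = 3 p$ ($m{\left(p \right)} = p 3 = 3 p$)
$k{\left(j \right)} = 9 + j^{2}$ ($k{\left(j \right)} = j^{2} + 9 = 9 + j^{2}$)
$Y = 6$ ($Y = \sqrt{\left(9 + \left(-2\right)^{2}\right) + 23} = \sqrt{\left(9 + 4\right) + 23} = \sqrt{13 + 23} = \sqrt{36} = 6$)
$\left(Y + 1640\right) + m{\left(-8 \right)} = \left(6 + 1640\right) + 3 \left(-8\right) = 1646 - 24 = 1622$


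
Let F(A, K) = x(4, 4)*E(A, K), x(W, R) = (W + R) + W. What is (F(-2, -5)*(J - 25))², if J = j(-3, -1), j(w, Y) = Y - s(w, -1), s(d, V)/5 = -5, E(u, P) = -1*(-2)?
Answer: 576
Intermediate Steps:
E(u, P) = 2
s(d, V) = -25 (s(d, V) = 5*(-5) = -25)
x(W, R) = R + 2*W (x(W, R) = (R + W) + W = R + 2*W)
j(w, Y) = 25 + Y (j(w, Y) = Y - 1*(-25) = Y + 25 = 25 + Y)
J = 24 (J = 25 - 1 = 24)
F(A, K) = 24 (F(A, K) = (4 + 2*4)*2 = (4 + 8)*2 = 12*2 = 24)
(F(-2, -5)*(J - 25))² = (24*(24 - 25))² = (24*(-1))² = (-24)² = 576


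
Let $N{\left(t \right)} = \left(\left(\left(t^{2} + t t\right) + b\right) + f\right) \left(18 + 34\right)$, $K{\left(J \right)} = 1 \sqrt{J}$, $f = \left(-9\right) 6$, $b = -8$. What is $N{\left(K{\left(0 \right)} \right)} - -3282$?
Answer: $58$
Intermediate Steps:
$f = -54$
$K{\left(J \right)} = \sqrt{J}$
$N{\left(t \right)} = -3224 + 104 t^{2}$ ($N{\left(t \right)} = \left(\left(\left(t^{2} + t t\right) - 8\right) - 54\right) \left(18 + 34\right) = \left(\left(\left(t^{2} + t^{2}\right) - 8\right) - 54\right) 52 = \left(\left(2 t^{2} - 8\right) - 54\right) 52 = \left(\left(-8 + 2 t^{2}\right) - 54\right) 52 = \left(-62 + 2 t^{2}\right) 52 = -3224 + 104 t^{2}$)
$N{\left(K{\left(0 \right)} \right)} - -3282 = \left(-3224 + 104 \left(\sqrt{0}\right)^{2}\right) - -3282 = \left(-3224 + 104 \cdot 0^{2}\right) + 3282 = \left(-3224 + 104 \cdot 0\right) + 3282 = \left(-3224 + 0\right) + 3282 = -3224 + 3282 = 58$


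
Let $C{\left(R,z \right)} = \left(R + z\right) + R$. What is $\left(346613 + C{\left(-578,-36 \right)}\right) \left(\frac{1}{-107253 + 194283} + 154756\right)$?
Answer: $\frac{4652273267525701}{87030} \approx 5.3456 \cdot 10^{10}$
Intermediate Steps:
$C{\left(R,z \right)} = z + 2 R$
$\left(346613 + C{\left(-578,-36 \right)}\right) \left(\frac{1}{-107253 + 194283} + 154756\right) = \left(346613 + \left(-36 + 2 \left(-578\right)\right)\right) \left(\frac{1}{-107253 + 194283} + 154756\right) = \left(346613 - 1192\right) \left(\frac{1}{87030} + 154756\right) = 345421 \cdot \frac{13468414681}{87030} = \frac{4652273267525701}{87030}$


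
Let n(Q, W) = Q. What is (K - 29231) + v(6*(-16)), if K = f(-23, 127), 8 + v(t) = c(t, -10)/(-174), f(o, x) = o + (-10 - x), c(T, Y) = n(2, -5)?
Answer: -2557714/87 ≈ -29399.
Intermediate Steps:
c(T, Y) = 2
f(o, x) = -10 + o - x
v(t) = -697/87 (v(t) = -8 + 2/(-174) = -8 + 2*(-1/174) = -8 - 1/87 = -697/87)
K = -160 (K = -10 - 23 - 1*127 = -10 - 23 - 127 = -160)
(K - 29231) + v(6*(-16)) = (-160 - 29231) - 697/87 = -29391 - 697/87 = -2557714/87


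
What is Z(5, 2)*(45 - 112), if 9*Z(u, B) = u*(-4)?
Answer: 1340/9 ≈ 148.89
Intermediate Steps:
Z(u, B) = -4*u/9 (Z(u, B) = (u*(-4))/9 = (-4*u)/9 = -4*u/9)
Z(5, 2)*(45 - 112) = (-4/9*5)*(45 - 112) = -20/9*(-67) = 1340/9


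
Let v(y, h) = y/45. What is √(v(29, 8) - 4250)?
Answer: I*√956105/15 ≈ 65.187*I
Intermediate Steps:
v(y, h) = y/45 (v(y, h) = y*(1/45) = y/45)
√(v(29, 8) - 4250) = √((1/45)*29 - 4250) = √(29/45 - 4250) = √(-191221/45) = I*√956105/15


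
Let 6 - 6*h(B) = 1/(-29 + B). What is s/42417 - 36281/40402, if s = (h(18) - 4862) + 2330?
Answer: -27079602443/28276571961 ≈ -0.95767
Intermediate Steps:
h(B) = 1 - 1/(6*(-29 + B))
s = -167045/66 (s = ((-175/6 + 18)/(-29 + 18) - 4862) + 2330 = (-67/6/(-11) - 4862) + 2330 = (-1/11*(-67/6) - 4862) + 2330 = (67/66 - 4862) + 2330 = -320825/66 + 2330 = -167045/66 ≈ -2531.0)
s/42417 - 36281/40402 = -167045/66/42417 - 36281/40402 = -167045/66*1/42417 - 36281*1/40402 = -167045/2799522 - 36281/40402 = -27079602443/28276571961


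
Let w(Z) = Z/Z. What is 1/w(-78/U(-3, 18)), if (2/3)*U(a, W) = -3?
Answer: 1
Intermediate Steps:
U(a, W) = -9/2 (U(a, W) = (3/2)*(-3) = -9/2)
w(Z) = 1
1/w(-78/U(-3, 18)) = 1/1 = 1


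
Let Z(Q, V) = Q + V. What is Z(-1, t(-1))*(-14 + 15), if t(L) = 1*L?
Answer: -2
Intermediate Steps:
t(L) = L
Z(-1, t(-1))*(-14 + 15) = (-1 - 1)*(-14 + 15) = -2*1 = -2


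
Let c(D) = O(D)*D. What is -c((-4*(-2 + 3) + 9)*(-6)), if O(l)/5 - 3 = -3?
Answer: 0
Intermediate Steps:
O(l) = 0 (O(l) = 15 + 5*(-3) = 15 - 15 = 0)
c(D) = 0 (c(D) = 0*D = 0)
-c((-4*(-2 + 3) + 9)*(-6)) = -1*0 = 0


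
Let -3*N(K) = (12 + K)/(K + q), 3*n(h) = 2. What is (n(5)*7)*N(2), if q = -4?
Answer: 98/9 ≈ 10.889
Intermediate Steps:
n(h) = ⅔ (n(h) = (⅓)*2 = ⅔)
N(K) = -(12 + K)/(3*(-4 + K)) (N(K) = -(12 + K)/(3*(K - 4)) = -(12 + K)/(3*(-4 + K)))
(n(5)*7)*N(2) = ((⅔)*7)*((-12 - 1*2)/(3*(-4 + 2))) = 14*((⅓)*(-12 - 2)/(-2))/3 = 14*((⅓)*(-½)*(-14))/3 = (14/3)*(7/3) = 98/9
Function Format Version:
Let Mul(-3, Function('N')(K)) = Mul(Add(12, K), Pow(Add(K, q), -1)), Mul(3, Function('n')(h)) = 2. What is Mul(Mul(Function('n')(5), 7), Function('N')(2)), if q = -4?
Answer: Rational(98, 9) ≈ 10.889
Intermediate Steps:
Function('n')(h) = Rational(2, 3) (Function('n')(h) = Mul(Rational(1, 3), 2) = Rational(2, 3))
Function('N')(K) = Mul(Rational(-1, 3), Pow(Add(-4, K), -1), Add(12, K)) (Function('N')(K) = Mul(Rational(-1, 3), Mul(Add(12, K), Pow(Add(K, -4), -1))) = Mul(Rational(-1, 3), Mul(Add(12, K), Pow(Add(-4, K), -1))) = Mul(Rational(-1, 3), Mul(Pow(Add(-4, K), -1), Add(12, K))) = Mul(Rational(-1, 3), Pow(Add(-4, K), -1), Add(12, K)))
Mul(Mul(Function('n')(5), 7), Function('N')(2)) = Mul(Mul(Rational(2, 3), 7), Mul(Rational(1, 3), Pow(Add(-4, 2), -1), Add(-12, Mul(-1, 2)))) = Mul(Rational(14, 3), Mul(Rational(1, 3), Pow(-2, -1), Add(-12, -2))) = Mul(Rational(14, 3), Mul(Rational(1, 3), Rational(-1, 2), -14)) = Mul(Rational(14, 3), Rational(7, 3)) = Rational(98, 9)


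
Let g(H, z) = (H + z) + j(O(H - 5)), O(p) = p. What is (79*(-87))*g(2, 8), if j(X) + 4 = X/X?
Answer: -48111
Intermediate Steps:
j(X) = -3 (j(X) = -4 + X/X = -4 + 1 = -3)
g(H, z) = -3 + H + z (g(H, z) = (H + z) - 3 = -3 + H + z)
(79*(-87))*g(2, 8) = (79*(-87))*(-3 + 2 + 8) = -6873*7 = -48111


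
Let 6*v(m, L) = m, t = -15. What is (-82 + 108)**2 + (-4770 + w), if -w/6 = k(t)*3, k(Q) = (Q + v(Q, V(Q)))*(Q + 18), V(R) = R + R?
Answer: -3149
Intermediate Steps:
V(R) = 2*R
v(m, L) = m/6
k(Q) = 7*Q*(18 + Q)/6 (k(Q) = (Q + Q/6)*(Q + 18) = (7*Q/6)*(18 + Q) = 7*Q*(18 + Q)/6)
w = 945 (w = -6*(7/6)*(-15)*(18 - 15)*3 = -6*(7/6)*(-15)*3*3 = -(-315)*3 = -6*(-315/2) = 945)
(-82 + 108)**2 + (-4770 + w) = (-82 + 108)**2 + (-4770 + 945) = 26**2 - 3825 = 676 - 3825 = -3149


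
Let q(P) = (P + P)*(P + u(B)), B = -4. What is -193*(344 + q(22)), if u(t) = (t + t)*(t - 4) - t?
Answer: -830672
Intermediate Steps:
u(t) = -t + 2*t*(-4 + t) (u(t) = (2*t)*(-4 + t) - t = 2*t*(-4 + t) - t = -t + 2*t*(-4 + t))
q(P) = 2*P*(68 + P) (q(P) = (P + P)*(P - 4*(-9 + 2*(-4))) = (2*P)*(P - 4*(-9 - 8)) = (2*P)*(P - 4*(-17)) = (2*P)*(P + 68) = (2*P)*(68 + P) = 2*P*(68 + P))
-193*(344 + q(22)) = -193*(344 + 2*22*(68 + 22)) = -193*(344 + 2*22*90) = -193*(344 + 3960) = -193*4304 = -830672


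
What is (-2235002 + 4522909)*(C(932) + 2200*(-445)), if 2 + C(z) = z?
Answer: -2237733199490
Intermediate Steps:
C(z) = -2 + z
(-2235002 + 4522909)*(C(932) + 2200*(-445)) = (-2235002 + 4522909)*((-2 + 932) + 2200*(-445)) = 2287907*(930 - 979000) = 2287907*(-978070) = -2237733199490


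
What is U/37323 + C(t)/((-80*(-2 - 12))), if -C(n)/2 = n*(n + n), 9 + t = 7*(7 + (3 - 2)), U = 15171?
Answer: -2005093/267960 ≈ -7.4828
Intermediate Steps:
t = 47 (t = -9 + 7*(7 + (3 - 2)) = -9 + 7*(7 + 1) = -9 + 7*8 = -9 + 56 = 47)
C(n) = -4*n² (C(n) = -2*n*(n + n) = -2*n*2*n = -4*n²)
U/37323 + C(t)/((-80*(-2 - 12))) = 15171/37323 + (-4*47²)/((-80*(-2 - 12))) = 15171*(1/37323) + (-4*2209)/((-80*(-14))) = 389/957 - 8836/1120 = 389/957 - 8836*1/1120 = 389/957 - 2209/280 = -2005093/267960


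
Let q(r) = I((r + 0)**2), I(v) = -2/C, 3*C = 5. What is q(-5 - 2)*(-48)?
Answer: 288/5 ≈ 57.600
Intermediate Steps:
C = 5/3 (C = (1/3)*5 = 5/3 ≈ 1.6667)
I(v) = -6/5 (I(v) = -2/5/3 = -2*3/5 = -6/5)
q(r) = -6/5
q(-5 - 2)*(-48) = -6/5*(-48) = 288/5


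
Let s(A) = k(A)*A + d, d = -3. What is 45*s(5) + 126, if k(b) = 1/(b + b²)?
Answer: -3/2 ≈ -1.5000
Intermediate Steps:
s(A) = -3 + 1/(1 + A) (s(A) = (1/(A*(1 + A)))*A - 3 = 1/(1 + A) - 3 = -3 + 1/(1 + A))
45*s(5) + 126 = 45*((-2 - 3*5)/(1 + 5)) + 126 = 45*((-2 - 15)/6) + 126 = 45*((⅙)*(-17)) + 126 = 45*(-17/6) + 126 = -255/2 + 126 = -3/2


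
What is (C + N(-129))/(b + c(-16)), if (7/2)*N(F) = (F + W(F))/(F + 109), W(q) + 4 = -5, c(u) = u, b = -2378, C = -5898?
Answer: 22929/9310 ≈ 2.4628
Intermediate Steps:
W(q) = -9 (W(q) = -4 - 5 = -9)
N(F) = 2*(-9 + F)/(7*(109 + F)) (N(F) = 2*((F - 9)/(F + 109))/7 = 2*((-9 + F)/(109 + F))/7 = 2*(-9 + F)/(7*(109 + F)))
(C + N(-129))/(b + c(-16)) = (-5898 + 2*(-9 - 129)/(7*(109 - 129)))/(-2378 - 16) = (-5898 + (2/7)*(-138)/(-20))/(-2394) = (-5898 + (2/7)*(-1/20)*(-138))*(-1/2394) = (-5898 + 69/35)*(-1/2394) = -206361/35*(-1/2394) = 22929/9310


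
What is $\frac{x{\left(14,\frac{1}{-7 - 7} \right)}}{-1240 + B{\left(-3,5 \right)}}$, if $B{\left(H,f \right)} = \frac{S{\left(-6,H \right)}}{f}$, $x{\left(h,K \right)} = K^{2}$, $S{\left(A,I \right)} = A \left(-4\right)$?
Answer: $- \frac{5}{1210496} \approx -4.1305 \cdot 10^{-6}$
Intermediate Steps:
$S{\left(A,I \right)} = - 4 A$
$B{\left(H,f \right)} = \frac{24}{f}$ ($B{\left(H,f \right)} = \frac{\left(-4\right) \left(-6\right)}{f} = \frac{24}{f}$)
$\frac{x{\left(14,\frac{1}{-7 - 7} \right)}}{-1240 + B{\left(-3,5 \right)}} = \frac{\left(\frac{1}{-7 - 7}\right)^{2}}{-1240 + \frac{24}{5}} = \frac{\left(\frac{1}{-14}\right)^{2}}{-1240 + 24 \cdot \frac{1}{5}} = \frac{\left(- \frac{1}{14}\right)^{2}}{-1240 + \frac{24}{5}} = \frac{1}{196 \left(- \frac{6176}{5}\right)} = \frac{1}{196} \left(- \frac{5}{6176}\right) = - \frac{5}{1210496}$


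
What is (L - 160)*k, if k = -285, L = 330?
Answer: -48450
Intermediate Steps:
(L - 160)*k = (330 - 160)*(-285) = 170*(-285) = -48450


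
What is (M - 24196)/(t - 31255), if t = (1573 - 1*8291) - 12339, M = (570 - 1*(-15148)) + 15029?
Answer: -6551/50312 ≈ -0.13021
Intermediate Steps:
M = 30747 (M = (570 + 15148) + 15029 = 15718 + 15029 = 30747)
t = -19057 (t = (1573 - 8291) - 12339 = -6718 - 12339 = -19057)
(M - 24196)/(t - 31255) = (30747 - 24196)/(-19057 - 31255) = 6551/(-50312) = 6551*(-1/50312) = -6551/50312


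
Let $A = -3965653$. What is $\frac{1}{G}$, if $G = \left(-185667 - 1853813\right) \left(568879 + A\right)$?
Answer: $\frac{1}{6927652637520} \approx 1.4435 \cdot 10^{-13}$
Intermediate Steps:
$G = 6927652637520$ ($G = \left(-185667 - 1853813\right) \left(568879 - 3965653\right) = \left(-2039480\right) \left(-3396774\right) = 6927652637520$)
$\frac{1}{G} = \frac{1}{6927652637520}$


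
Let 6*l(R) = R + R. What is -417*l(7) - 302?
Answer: -1275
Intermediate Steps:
l(R) = R/3 (l(R) = (R + R)/6 = (2*R)/6 = R/3)
-417*l(7) - 302 = -139*7 - 302 = -417*7/3 - 302 = -973 - 302 = -1275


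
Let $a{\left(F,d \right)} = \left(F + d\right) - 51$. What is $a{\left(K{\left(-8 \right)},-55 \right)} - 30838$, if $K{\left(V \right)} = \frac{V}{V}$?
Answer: $-30943$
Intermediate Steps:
$K{\left(V \right)} = 1$
$a{\left(F,d \right)} = -51 + F + d$
$a{\left(K{\left(-8 \right)},-55 \right)} - 30838 = \left(-51 + 1 - 55\right) - 30838 = -105 - 30838 = -30943$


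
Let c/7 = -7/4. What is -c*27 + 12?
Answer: 1371/4 ≈ 342.75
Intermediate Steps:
c = -49/4 (c = 7*(-7/4) = -49/4 ≈ -12.250)
-c*27 + 12 = -1*(-49/4)*27 + 12 = (49/4)*27 + 12 = 1323/4 + 12 = 1371/4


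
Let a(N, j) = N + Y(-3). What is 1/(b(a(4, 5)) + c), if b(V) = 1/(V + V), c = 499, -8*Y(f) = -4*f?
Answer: 5/2496 ≈ 0.0020032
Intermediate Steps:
Y(f) = f/2 (Y(f) = -(-1)*f/2 = f/2)
a(N, j) = -3/2 + N (a(N, j) = N + (½)*(-3) = N - 3/2 = -3/2 + N)
b(V) = 1/(2*V)
1/(b(a(4, 5)) + c) = 1/(1/(2*(-3/2 + 4)) + 499) = 1/(1/(2*(5/2)) + 499) = 1/((½)*(⅖) + 499) = 1/(⅕ + 499) = 1/(2496/5) = 5/2496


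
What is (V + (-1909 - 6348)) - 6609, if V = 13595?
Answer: -1271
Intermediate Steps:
(V + (-1909 - 6348)) - 6609 = (13595 + (-1909 - 6348)) - 6609 = (13595 - 8257) - 6609 = 5338 - 6609 = -1271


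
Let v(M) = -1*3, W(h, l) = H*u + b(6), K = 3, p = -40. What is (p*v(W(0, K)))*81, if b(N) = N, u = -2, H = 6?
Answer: 9720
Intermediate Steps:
W(h, l) = -6 (W(h, l) = 6*(-2) + 6 = -12 + 6 = -6)
v(M) = -3
(p*v(W(0, K)))*81 = -40*(-3)*81 = 120*81 = 9720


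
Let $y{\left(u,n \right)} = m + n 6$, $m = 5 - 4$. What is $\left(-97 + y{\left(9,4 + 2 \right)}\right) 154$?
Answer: $-9240$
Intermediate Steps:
$m = 1$
$y{\left(u,n \right)} = 1 + 6 n$ ($y{\left(u,n \right)} = 1 + n 6 = 1 + 6 n$)
$\left(-97 + y{\left(9,4 + 2 \right)}\right) 154 = \left(-97 + \left(1 + 6 \left(4 + 2\right)\right)\right) 154 = \left(-97 + \left(1 + 6 \cdot 6\right)\right) 154 = \left(-97 + \left(1 + 36\right)\right) 154 = \left(-97 + 37\right) 154 = \left(-60\right) 154 = -9240$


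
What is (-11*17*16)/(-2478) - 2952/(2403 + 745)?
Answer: 262970/975093 ≈ 0.26969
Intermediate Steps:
(-11*17*16)/(-2478) - 2952/(2403 + 745) = -187*16*(-1/2478) - 2952/3148 = -2992*(-1/2478) - 2952*1/3148 = 1496/1239 - 738/787 = 262970/975093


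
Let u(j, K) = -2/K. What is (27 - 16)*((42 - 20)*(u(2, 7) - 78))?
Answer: -132616/7 ≈ -18945.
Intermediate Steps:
(27 - 16)*((42 - 20)*(u(2, 7) - 78)) = (27 - 16)*((42 - 20)*(-2/7 - 78)) = 11*(22*(-2*⅐ - 78)) = 11*(22*(-2/7 - 78)) = 11*(22*(-548/7)) = 11*(-12056/7) = -132616/7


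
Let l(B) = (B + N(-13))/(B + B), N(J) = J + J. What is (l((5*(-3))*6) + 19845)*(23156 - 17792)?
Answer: 532260184/5 ≈ 1.0645e+8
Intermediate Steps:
N(J) = 2*J
l(B) = (-26 + B)/(2*B) (l(B) = (B + 2*(-13))/(B + B) = (B - 26)/((2*B)) = (-26 + B)*(1/(2*B)) = (-26 + B)/(2*B))
(l((5*(-3))*6) + 19845)*(23156 - 17792) = ((-26 + (5*(-3))*6)/(2*(((5*(-3))*6))) + 19845)*(23156 - 17792) = ((-26 - 15*6)/(2*((-15*6))) + 19845)*5364 = ((½)*(-26 - 90)/(-90) + 19845)*5364 = ((½)*(-1/90)*(-116) + 19845)*5364 = (29/45 + 19845)*5364 = (893054/45)*5364 = 532260184/5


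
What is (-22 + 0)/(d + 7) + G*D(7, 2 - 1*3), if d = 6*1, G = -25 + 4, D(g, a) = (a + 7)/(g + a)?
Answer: -295/13 ≈ -22.692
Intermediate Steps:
D(g, a) = (7 + a)/(a + g)
G = -21
d = 6
(-22 + 0)/(d + 7) + G*D(7, 2 - 1*3) = (-22 + 0)/(6 + 7) - 21*(7 + (2 - 1*3))/((2 - 1*3) + 7) = -22/13 - 21*(7 + (2 - 3))/((2 - 3) + 7) = -22*1/13 - 21*(7 - 1)/(-1 + 7) = -22/13 - 21*6/6 = -22/13 - 7*6/2 = -22/13 - 21*1 = -22/13 - 21 = -295/13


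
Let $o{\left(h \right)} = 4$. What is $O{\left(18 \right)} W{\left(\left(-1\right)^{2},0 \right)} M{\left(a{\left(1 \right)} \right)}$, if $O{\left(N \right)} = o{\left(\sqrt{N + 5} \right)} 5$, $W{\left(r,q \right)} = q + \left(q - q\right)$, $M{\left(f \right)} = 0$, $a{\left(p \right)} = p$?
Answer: $0$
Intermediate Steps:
$W{\left(r,q \right)} = q$ ($W{\left(r,q \right)} = q + 0 = q$)
$O{\left(N \right)} = 20$ ($O{\left(N \right)} = 4 \cdot 5 = 20$)
$O{\left(18 \right)} W{\left(\left(-1\right)^{2},0 \right)} M{\left(a{\left(1 \right)} \right)} = 20 \cdot 0 \cdot 0 = 20 \cdot 0 = 0$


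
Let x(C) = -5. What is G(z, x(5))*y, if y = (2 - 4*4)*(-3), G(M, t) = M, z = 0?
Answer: 0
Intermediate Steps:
y = 42 (y = (2 - 16)*(-3) = -14*(-3) = 42)
G(z, x(5))*y = 0*42 = 0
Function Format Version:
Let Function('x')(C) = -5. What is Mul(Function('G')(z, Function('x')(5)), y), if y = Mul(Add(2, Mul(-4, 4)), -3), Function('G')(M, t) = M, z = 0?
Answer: 0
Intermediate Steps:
y = 42 (y = Mul(Add(2, -16), -3) = Mul(-14, -3) = 42)
Mul(Function('G')(z, Function('x')(5)), y) = Mul(0, 42) = 0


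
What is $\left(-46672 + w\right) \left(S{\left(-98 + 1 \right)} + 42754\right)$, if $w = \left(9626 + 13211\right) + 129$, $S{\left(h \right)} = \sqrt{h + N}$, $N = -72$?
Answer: $-1013526324 - 308178 i \approx -1.0135 \cdot 10^{9} - 3.0818 \cdot 10^{5} i$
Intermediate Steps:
$S{\left(h \right)} = \sqrt{-72 + h}$ ($S{\left(h \right)} = \sqrt{h - 72} = \sqrt{-72 + h}$)
$w = 22966$ ($w = 22837 + 129 = 22966$)
$\left(-46672 + w\right) \left(S{\left(-98 + 1 \right)} + 42754\right) = \left(-46672 + 22966\right) \left(\sqrt{-72 + \left(-98 + 1\right)} + 42754\right) = - 23706 \left(\sqrt{-72 - 97} + 42754\right) = - 23706 \left(\sqrt{-169} + 42754\right) = - 23706 \left(13 i + 42754\right) = - 23706 \left(42754 + 13 i\right) = -1013526324 - 308178 i$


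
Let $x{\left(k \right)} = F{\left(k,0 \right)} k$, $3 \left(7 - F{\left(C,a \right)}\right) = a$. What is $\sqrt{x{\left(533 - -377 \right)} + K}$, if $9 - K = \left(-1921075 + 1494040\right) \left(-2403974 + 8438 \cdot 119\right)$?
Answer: $i \sqrt{597785792441} \approx 7.7317 \cdot 10^{5} i$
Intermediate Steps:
$F{\left(C,a \right)} = 7 - \frac{a}{3}$
$x{\left(k \right)} = 7 k$ ($x{\left(k \right)} = \left(7 - 0\right) k = \left(7 + 0\right) k = 7 k$)
$K = -597785798811$ ($K = 9 - \left(-1921075 + 1494040\right) \left(-2403974 + 8438 \cdot 119\right) = 9 - - 427035 \left(-2403974 + 1004122\right) = 9 - \left(-427035\right) \left(-1399852\right) = 9 - 597785798820 = -597785798811$)
$\sqrt{x{\left(533 - -377 \right)} + K} = \sqrt{7 \left(533 - -377\right) - 597785798811} = \sqrt{7 \left(533 + 377\right) - 597785798811} = \sqrt{7 \cdot 910 - 597785798811} = \sqrt{6370 - 597785798811} = \sqrt{-597785792441} = i \sqrt{597785792441}$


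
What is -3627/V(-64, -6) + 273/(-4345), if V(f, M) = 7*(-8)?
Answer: 15744027/243320 ≈ 64.705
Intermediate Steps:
V(f, M) = -56
-3627/V(-64, -6) + 273/(-4345) = -3627/(-56) + 273/(-4345) = -3627*(-1/56) + 273*(-1/4345) = 3627/56 - 273/4345 = 15744027/243320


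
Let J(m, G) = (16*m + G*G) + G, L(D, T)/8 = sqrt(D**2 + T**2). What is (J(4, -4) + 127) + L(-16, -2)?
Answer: 203 + 16*sqrt(65) ≈ 332.00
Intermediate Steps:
L(D, T) = 8*sqrt(D**2 + T**2)
J(m, G) = G + G**2 + 16*m (J(m, G) = (16*m + G**2) + G = (G**2 + 16*m) + G = G + G**2 + 16*m)
(J(4, -4) + 127) + L(-16, -2) = ((-4 + (-4)**2 + 16*4) + 127) + 8*sqrt((-16)**2 + (-2)**2) = ((-4 + 16 + 64) + 127) + 8*sqrt(256 + 4) = (76 + 127) + 8*sqrt(260) = 203 + 8*(2*sqrt(65)) = 203 + 16*sqrt(65)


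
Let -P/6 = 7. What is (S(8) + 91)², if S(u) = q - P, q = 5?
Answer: 19044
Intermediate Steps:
P = -42 (P = -6*7 = -42)
S(u) = 47 (S(u) = 5 - 1*(-42) = 5 + 42 = 47)
(S(8) + 91)² = (47 + 91)² = 138² = 19044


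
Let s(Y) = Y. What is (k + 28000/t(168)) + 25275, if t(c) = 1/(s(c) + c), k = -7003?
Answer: 9426272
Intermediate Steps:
t(c) = 1/(2*c) (t(c) = 1/(c + c) = 1/(2*c))
(k + 28000/t(168)) + 25275 = (-7003 + 28000/(((½)/168))) + 25275 = (-7003 + 28000/(((½)*(1/168)))) + 25275 = (-7003 + 28000/(1/336)) + 25275 = (-7003 + 28000*336) + 25275 = (-7003 + 9408000) + 25275 = 9400997 + 25275 = 9426272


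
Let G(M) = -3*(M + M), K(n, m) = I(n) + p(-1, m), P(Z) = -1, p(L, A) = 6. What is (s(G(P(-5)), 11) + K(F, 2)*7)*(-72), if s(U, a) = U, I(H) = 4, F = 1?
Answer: -5472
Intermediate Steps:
K(n, m) = 10 (K(n, m) = 4 + 6 = 10)
G(M) = -6*M
(s(G(P(-5)), 11) + K(F, 2)*7)*(-72) = (-6*(-1) + 10*7)*(-72) = (6 + 70)*(-72) = 76*(-72) = -5472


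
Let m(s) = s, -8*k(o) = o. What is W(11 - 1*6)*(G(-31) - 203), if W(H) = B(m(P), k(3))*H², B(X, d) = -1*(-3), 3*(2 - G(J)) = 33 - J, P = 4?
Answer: -16675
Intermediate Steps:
k(o) = -o/8
G(J) = -9 + J/3 (G(J) = 2 - (33 - J)/3 = 2 + (-11 + J/3) = -9 + J/3)
B(X, d) = 3
W(H) = 3*H²
W(11 - 1*6)*(G(-31) - 203) = (3*(11 - 1*6)²)*((-9 + (⅓)*(-31)) - 203) = (3*(11 - 6)²)*((-9 - 31/3) - 203) = (3*5²)*(-58/3 - 203) = (3*25)*(-667/3) = 75*(-667/3) = -16675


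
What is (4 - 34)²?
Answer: 900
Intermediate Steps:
(4 - 34)² = (-30)² = 900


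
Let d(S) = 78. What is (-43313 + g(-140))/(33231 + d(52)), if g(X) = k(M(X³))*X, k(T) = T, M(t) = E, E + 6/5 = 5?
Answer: -14615/11103 ≈ -1.3163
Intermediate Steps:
E = 19/5 (E = -6/5 + 5 = 19/5 ≈ 3.8000)
M(t) = 19/5
g(X) = 19*X/5
(-43313 + g(-140))/(33231 + d(52)) = (-43313 + (19/5)*(-140))/(33231 + 78) = (-43313 - 532)/33309 = -43845*1/33309 = -14615/11103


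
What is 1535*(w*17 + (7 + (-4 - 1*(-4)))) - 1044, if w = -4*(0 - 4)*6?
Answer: 2514821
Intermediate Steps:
w = 96 (w = -(-16)*6 = -4*(-24) = 96)
1535*(w*17 + (7 + (-4 - 1*(-4)))) - 1044 = 1535*(96*17 + (7 + (-4 - 1*(-4)))) - 1044 = 1535*(1632 + (7 + (-4 + 4))) - 1044 = 1535*(1632 + (7 + 0)) - 1044 = 1535*(1632 + 7) - 1044 = 1535*1639 - 1044 = 2515865 - 1044 = 2514821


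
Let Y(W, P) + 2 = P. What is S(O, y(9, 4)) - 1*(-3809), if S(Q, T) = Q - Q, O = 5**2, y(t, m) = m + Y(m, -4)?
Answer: 3809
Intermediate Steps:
Y(W, P) = -2 + P
y(t, m) = -6 + m (y(t, m) = m + (-2 - 4) = m - 6 = -6 + m)
O = 25
S(Q, T) = 0
S(O, y(9, 4)) - 1*(-3809) = 0 - 1*(-3809) = 0 + 3809 = 3809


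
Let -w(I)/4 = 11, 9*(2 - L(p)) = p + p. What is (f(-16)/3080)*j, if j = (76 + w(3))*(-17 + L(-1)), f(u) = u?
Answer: 1216/495 ≈ 2.4566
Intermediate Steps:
L(p) = 2 - 2*p/9 (L(p) = 2 - (p + p)/9 = 2 - 2*p/9)
w(I) = -44 (w(I) = -4*11 = -44)
j = -4256/9 (j = (76 - 44)*(-17 + (2 - 2/9*(-1))) = 32*(-17 + (2 + 2/9)) = 32*(-17 + 20/9) = 32*(-133/9) = -4256/9 ≈ -472.89)
(f(-16)/3080)*j = -16/3080*(-4256/9) = -16*1/3080*(-4256/9) = -2/385*(-4256/9) = 1216/495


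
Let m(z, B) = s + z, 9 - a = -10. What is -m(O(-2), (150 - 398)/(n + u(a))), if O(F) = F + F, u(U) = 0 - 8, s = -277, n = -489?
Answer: 281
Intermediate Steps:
a = 19 (a = 9 - 1*(-10) = 9 + 10 = 19)
u(U) = -8
O(F) = 2*F
m(z, B) = -277 + z
-m(O(-2), (150 - 398)/(n + u(a))) = -(-277 + 2*(-2)) = -(-277 - 4) = -1*(-281) = 281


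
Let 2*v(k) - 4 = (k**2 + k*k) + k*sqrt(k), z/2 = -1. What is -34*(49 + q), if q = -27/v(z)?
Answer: -28900/19 + 459*I*sqrt(2)/19 ≈ -1521.1 + 34.164*I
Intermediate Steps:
z = -2 (z = 2*(-1) = -2)
v(k) = 2 + k**2 + k**(3/2)/2 (v(k) = 2 + ((k**2 + k*k) + k*sqrt(k))/2 = 2 + ((k**2 + k**2) + k**(3/2))/2 = 2 + (2*k**2 + k**(3/2))/2 = 2 + (k**(3/2) + 2*k**2)/2 = 2 + (k**2 + k**(3/2)/2) = 2 + k**2 + k**(3/2)/2)
q = -27/(6 - I*sqrt(2)) (q = -27/(2 + (-2)**2 + (-2)**(3/2)/2) = -27/(2 + 4 + (-2*I*sqrt(2))/2) = -27/(2 + 4 - I*sqrt(2)) = -27/(6 - I*sqrt(2)) ≈ -4.2632 - 1.0048*I)
-34*(49 + q) = -34*(49 + (-81/19 - 27*I*sqrt(2)/38)) = -34*(850/19 - 27*I*sqrt(2)/38) = -28900/19 + 459*I*sqrt(2)/19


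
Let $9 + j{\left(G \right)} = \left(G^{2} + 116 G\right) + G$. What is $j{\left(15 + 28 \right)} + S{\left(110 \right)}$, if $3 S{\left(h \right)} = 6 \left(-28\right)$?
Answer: $6815$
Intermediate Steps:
$j{\left(G \right)} = -9 + G^{2} + 117 G$ ($j{\left(G \right)} = -9 + \left(\left(G^{2} + 116 G\right) + G\right) = -9 + \left(G^{2} + 117 G\right) = -9 + G^{2} + 117 G$)
$S{\left(h \right)} = -56$ ($S{\left(h \right)} = \frac{6 \left(-28\right)}{3} = \frac{1}{3} \left(-168\right) = -56$)
$j{\left(15 + 28 \right)} + S{\left(110 \right)} = \left(-9 + \left(15 + 28\right)^{2} + 117 \left(15 + 28\right)\right) - 56 = \left(-9 + 43^{2} + 117 \cdot 43\right) - 56 = \left(-9 + 1849 + 5031\right) - 56 = 6871 - 56 = 6815$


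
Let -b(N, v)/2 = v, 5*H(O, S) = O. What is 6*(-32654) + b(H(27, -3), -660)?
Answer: -194604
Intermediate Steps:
H(O, S) = O/5
b(N, v) = -2*v
6*(-32654) + b(H(27, -3), -660) = 6*(-32654) - 2*(-660) = -195924 + 1320 = -194604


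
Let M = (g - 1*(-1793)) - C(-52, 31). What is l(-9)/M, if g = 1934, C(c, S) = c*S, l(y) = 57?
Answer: 3/281 ≈ 0.010676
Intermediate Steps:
C(c, S) = S*c
M = 5339 (M = (1934 - 1*(-1793)) - 31*(-52) = (1934 + 1793) - 1*(-1612) = 3727 + 1612 = 5339)
l(-9)/M = 57/5339 = 57*(1/5339) = 3/281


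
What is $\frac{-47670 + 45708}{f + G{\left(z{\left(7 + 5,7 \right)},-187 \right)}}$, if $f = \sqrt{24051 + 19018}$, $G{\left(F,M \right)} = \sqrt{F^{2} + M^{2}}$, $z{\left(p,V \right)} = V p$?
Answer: $\frac{22345}{58} - \frac{109 \sqrt{43069}}{58} \approx -4.756$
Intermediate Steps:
$f = \sqrt{43069} \approx 207.53$
$\frac{-47670 + 45708}{f + G{\left(z{\left(7 + 5,7 \right)},-187 \right)}} = \frac{-47670 + 45708}{\sqrt{43069} + \sqrt{\left(7 \left(7 + 5\right)\right)^{2} + \left(-187\right)^{2}}} = - \frac{1962}{\sqrt{43069} + \sqrt{\left(7 \cdot 12\right)^{2} + 34969}} = - \frac{1962}{\sqrt{43069} + \sqrt{84^{2} + 34969}} = - \frac{1962}{\sqrt{43069} + \sqrt{7056 + 34969}} = - \frac{1962}{\sqrt{43069} + \sqrt{42025}} = - \frac{1962}{\sqrt{43069} + 205} = - \frac{1962}{205 + \sqrt{43069}}$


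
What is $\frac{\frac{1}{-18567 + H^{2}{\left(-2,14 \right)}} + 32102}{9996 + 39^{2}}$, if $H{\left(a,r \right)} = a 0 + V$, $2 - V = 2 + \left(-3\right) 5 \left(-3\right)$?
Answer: $\frac{531031283}{190514214} \approx 2.7874$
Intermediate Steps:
$V = -45$ ($V = 2 - \left(2 + \left(-3\right) 5 \left(-3\right)\right) = 2 - \left(2 - -45\right) = 2 - \left(2 + 45\right) = 2 - 47 = -45$)
$H{\left(a,r \right)} = -45$ ($H{\left(a,r \right)} = a 0 - 45 = 0 - 45 = -45$)
$\frac{\frac{1}{-18567 + H^{2}{\left(-2,14 \right)}} + 32102}{9996 + 39^{2}} = \frac{\frac{1}{-18567 + \left(-45\right)^{2}} + 32102}{9996 + 39^{2}} = \frac{\frac{1}{-18567 + 2025} + 32102}{9996 + 1521} = \frac{\frac{1}{-16542} + 32102}{11517} = \left(- \frac{1}{16542} + 32102\right) \frac{1}{11517} = \frac{531031283}{16542} \cdot \frac{1}{11517} = \frac{531031283}{190514214}$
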